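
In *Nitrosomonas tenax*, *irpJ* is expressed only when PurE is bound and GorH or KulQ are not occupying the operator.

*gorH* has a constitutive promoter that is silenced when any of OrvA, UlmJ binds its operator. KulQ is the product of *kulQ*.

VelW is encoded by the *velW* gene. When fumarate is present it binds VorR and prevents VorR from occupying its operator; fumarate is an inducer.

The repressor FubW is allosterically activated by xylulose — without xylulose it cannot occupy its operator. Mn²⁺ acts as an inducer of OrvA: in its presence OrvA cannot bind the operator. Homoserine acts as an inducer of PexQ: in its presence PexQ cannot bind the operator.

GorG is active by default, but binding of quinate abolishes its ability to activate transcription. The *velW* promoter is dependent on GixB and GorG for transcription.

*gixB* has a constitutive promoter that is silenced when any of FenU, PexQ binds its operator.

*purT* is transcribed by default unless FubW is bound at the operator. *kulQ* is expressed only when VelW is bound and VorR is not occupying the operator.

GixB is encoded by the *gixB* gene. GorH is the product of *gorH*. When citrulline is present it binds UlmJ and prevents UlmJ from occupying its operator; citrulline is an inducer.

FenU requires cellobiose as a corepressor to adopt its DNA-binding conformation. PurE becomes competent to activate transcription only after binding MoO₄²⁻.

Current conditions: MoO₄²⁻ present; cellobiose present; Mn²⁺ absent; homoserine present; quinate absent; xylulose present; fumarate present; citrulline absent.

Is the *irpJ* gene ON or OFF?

ON

Mn²⁺ is absent, so OrvA is active.
Citrulline is absent, so UlmJ is active.
With repressor OrvA bound, *gorH* is not transcribed.
So GorH is not produced.
MoO₄²⁻ is present, so PurE is active.
Cellobiose is present, so FenU is active.
Homoserine is present, so PexQ is inactive.
With repressor FenU bound, *gixB* is not transcribed.
So GixB is not produced.
Quinate is absent, so GorG is active.
Required activator GixB is absent, so *velW* is not transcribed.
So VelW is not produced.
Fumarate is present, so VorR is inactive.
Required activator VelW is absent, so *kulQ* is not transcribed.
So KulQ is not produced.
No repressor is bound and PurE is active, so *irpJ* is transcribed.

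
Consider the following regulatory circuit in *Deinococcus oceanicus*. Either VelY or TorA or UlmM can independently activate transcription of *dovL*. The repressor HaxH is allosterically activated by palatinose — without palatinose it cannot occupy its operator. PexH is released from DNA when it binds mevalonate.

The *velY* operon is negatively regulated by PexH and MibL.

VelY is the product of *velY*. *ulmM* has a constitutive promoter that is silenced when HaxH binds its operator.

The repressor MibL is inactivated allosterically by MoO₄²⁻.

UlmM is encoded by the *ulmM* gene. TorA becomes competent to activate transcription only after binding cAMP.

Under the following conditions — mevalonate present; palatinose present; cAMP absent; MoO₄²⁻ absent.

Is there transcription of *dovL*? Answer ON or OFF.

OFF

Mevalonate is present, so PexH is inactive.
MoO₄²⁻ is absent, so MibL is active.
With repressor MibL bound, *velY* is not transcribed.
So VelY is not produced.
cAMP is absent, so TorA is inactive.
Palatinose is present, so HaxH is active.
With repressor HaxH bound, *ulmM* is not transcribed.
So UlmM is not produced.
No activator is available at the *dovL* promoter, so *dovL* is not transcribed.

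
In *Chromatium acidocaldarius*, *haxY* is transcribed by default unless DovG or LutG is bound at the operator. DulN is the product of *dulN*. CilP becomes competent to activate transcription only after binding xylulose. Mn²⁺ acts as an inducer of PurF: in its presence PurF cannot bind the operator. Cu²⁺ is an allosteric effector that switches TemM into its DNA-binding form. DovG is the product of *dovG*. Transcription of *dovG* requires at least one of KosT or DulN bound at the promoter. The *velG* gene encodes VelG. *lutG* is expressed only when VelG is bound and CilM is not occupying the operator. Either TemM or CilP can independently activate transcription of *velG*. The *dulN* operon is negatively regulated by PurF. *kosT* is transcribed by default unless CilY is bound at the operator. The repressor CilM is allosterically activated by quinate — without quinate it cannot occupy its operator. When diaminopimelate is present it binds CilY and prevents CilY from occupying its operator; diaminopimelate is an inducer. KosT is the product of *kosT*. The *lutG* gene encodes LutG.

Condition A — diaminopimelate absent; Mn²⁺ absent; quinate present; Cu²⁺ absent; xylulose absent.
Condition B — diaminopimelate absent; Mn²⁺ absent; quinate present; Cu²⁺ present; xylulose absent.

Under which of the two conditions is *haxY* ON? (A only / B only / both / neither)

both

Condition A:
Diaminopimelate is absent, so CilY is active.
With repressor CilY bound, *kosT* is not transcribed.
So KosT is not produced.
Mn²⁺ is absent, so PurF is active.
With repressor PurF bound, *dulN* is not transcribed.
So DulN is not produced.
No activator is available at the *dovG* promoter, so *dovG* is not transcribed.
So DovG is not produced.
Quinate is present, so CilM is active.
Cu²⁺ is absent, so TemM is inactive.
Xylulose is absent, so CilP is inactive.
No activator is available at the *velG* promoter, so *velG* is not transcribed.
So VelG is not produced.
With repressor CilM bound, *lutG* is not transcribed.
So LutG is not produced.
With no repressor bound, *haxY* is transcribed.
→ *haxY* is ON in A.
Condition B:
Diaminopimelate is absent, so CilY is active.
With repressor CilY bound, *kosT* is not transcribed.
So KosT is not produced.
Mn²⁺ is absent, so PurF is active.
With repressor PurF bound, *dulN* is not transcribed.
So DulN is not produced.
No activator is available at the *dovG* promoter, so *dovG* is not transcribed.
So DovG is not produced.
Quinate is present, so CilM is active.
Cu²⁺ is present, so TemM is active.
Xylulose is absent, so CilP is inactive.
Activator TemM is present, so *velG* is transcribed.
So VelG is produced and active.
With repressor CilM bound, *lutG* is not transcribed.
So LutG is not produced.
With no repressor bound, *haxY* is transcribed.
→ *haxY* is ON in B.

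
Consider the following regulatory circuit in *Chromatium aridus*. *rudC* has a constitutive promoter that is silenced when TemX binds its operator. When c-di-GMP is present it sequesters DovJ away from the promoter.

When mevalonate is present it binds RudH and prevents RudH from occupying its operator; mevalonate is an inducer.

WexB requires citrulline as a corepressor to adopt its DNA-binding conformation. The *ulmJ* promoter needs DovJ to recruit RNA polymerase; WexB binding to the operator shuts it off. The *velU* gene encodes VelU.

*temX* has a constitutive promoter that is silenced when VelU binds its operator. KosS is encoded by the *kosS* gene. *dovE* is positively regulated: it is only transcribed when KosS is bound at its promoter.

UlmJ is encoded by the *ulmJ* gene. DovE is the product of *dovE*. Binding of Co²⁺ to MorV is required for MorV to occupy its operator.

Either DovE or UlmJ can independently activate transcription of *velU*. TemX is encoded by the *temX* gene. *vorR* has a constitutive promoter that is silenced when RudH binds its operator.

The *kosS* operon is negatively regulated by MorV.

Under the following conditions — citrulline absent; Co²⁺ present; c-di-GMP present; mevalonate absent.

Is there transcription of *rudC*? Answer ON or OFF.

Co²⁺ is present, so MorV is active.
With repressor MorV bound, *kosS* is not transcribed.
So KosS is not produced.
Required activator KosS is absent, so *dovE* is not transcribed.
So DovE is not produced.
Citrulline is absent, so WexB is inactive.
c-di-GMP is present, so DovJ is inactive.
Required activator DovJ is absent, so *ulmJ* is not transcribed.
So UlmJ is not produced.
No activator is available at the *velU* promoter, so *velU* is not transcribed.
So VelU is not produced.
With no repressor bound, *temX* is transcribed.
So TemX is produced and active.
With repressor TemX bound, *rudC* is not transcribed.

OFF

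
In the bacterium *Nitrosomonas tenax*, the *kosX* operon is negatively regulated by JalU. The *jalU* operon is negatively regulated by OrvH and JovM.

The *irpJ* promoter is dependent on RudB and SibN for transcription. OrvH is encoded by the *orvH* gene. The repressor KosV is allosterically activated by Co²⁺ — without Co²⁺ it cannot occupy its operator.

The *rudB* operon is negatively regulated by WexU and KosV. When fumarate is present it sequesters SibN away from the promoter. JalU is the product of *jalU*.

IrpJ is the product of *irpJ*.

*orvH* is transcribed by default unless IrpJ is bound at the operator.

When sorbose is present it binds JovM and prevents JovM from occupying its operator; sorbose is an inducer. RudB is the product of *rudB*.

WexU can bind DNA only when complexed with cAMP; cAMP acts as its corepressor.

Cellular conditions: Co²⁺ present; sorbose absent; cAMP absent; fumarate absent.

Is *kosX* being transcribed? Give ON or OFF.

ON

cAMP is absent, so WexU is inactive.
Co²⁺ is present, so KosV is active.
With repressor KosV bound, *rudB* is not transcribed.
So RudB is not produced.
Fumarate is absent, so SibN is active.
Required activator RudB is absent, so *irpJ* is not transcribed.
So IrpJ is not produced.
With no repressor bound, *orvH* is transcribed.
So OrvH is produced and active.
Sorbose is absent, so JovM is active.
With repressor OrvH bound, *jalU* is not transcribed.
So JalU is not produced.
With no repressor bound, *kosX* is transcribed.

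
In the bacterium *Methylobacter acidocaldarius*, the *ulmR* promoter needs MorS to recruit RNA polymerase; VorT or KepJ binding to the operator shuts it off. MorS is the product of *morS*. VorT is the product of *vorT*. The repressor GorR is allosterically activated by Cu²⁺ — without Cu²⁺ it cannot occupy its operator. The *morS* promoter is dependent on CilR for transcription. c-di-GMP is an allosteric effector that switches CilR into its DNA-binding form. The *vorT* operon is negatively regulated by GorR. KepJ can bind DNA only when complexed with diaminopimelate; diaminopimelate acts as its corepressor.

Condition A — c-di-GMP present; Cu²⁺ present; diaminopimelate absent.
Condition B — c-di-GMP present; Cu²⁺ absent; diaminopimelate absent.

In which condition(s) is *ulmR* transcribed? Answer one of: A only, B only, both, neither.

Condition A:
c-di-GMP is present, so CilR is active.
No repressor is bound and CilR is active, so *morS* is transcribed.
So MorS is produced and active.
Cu²⁺ is present, so GorR is active.
With repressor GorR bound, *vorT* is not transcribed.
So VorT is not produced.
Diaminopimelate is absent, so KepJ is inactive.
No repressor is bound and MorS is active, so *ulmR* is transcribed.
→ *ulmR* is ON in A.
Condition B:
c-di-GMP is present, so CilR is active.
No repressor is bound and CilR is active, so *morS* is transcribed.
So MorS is produced and active.
Cu²⁺ is absent, so GorR is inactive.
With no repressor bound, *vorT* is transcribed.
So VorT is produced and active.
Diaminopimelate is absent, so KepJ is inactive.
With repressor VorT bound, *ulmR* is not transcribed.
→ *ulmR* is OFF in B.

A only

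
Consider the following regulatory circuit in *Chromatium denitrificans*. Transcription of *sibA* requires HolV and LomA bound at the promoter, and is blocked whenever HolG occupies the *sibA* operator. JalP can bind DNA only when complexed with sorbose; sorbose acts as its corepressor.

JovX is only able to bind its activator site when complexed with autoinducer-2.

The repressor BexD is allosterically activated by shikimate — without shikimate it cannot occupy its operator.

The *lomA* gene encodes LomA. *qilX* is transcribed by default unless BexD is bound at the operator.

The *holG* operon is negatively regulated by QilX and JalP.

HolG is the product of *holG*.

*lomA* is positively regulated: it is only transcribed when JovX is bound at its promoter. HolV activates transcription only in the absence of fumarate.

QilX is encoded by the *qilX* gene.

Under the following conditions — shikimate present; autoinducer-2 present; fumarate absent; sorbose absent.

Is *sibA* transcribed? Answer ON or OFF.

Fumarate is absent, so HolV is active.
Autoinducer-2 is present, so JovX is active.
No repressor is bound and JovX is active, so *lomA* is transcribed.
So LomA is produced and active.
Shikimate is present, so BexD is active.
With repressor BexD bound, *qilX* is not transcribed.
So QilX is not produced.
Sorbose is absent, so JalP is inactive.
With no repressor bound, *holG* is transcribed.
So HolG is produced and active.
With repressor HolG bound, *sibA* is not transcribed.

OFF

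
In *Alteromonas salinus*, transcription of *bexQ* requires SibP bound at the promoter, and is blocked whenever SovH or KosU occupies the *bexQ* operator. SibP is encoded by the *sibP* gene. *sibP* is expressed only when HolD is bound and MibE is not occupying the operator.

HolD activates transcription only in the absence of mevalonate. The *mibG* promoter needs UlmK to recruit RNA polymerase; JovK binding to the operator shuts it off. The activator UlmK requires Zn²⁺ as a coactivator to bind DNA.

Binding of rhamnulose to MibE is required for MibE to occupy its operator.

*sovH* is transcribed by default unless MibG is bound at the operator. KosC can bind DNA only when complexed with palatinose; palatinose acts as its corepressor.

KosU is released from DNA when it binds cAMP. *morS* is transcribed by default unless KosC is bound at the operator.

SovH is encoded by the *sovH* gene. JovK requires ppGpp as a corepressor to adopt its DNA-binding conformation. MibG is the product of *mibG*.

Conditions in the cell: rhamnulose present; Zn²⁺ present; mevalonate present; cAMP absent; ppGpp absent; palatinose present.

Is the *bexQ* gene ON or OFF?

Zn²⁺ is present, so UlmK is active.
ppGpp is absent, so JovK is inactive.
No repressor is bound and UlmK is active, so *mibG* is transcribed.
So MibG is produced and active.
With repressor MibG bound, *sovH* is not transcribed.
So SovH is not produced.
cAMP is absent, so KosU is active.
Mevalonate is present, so HolD is inactive.
Rhamnulose is present, so MibE is active.
With repressor MibE bound, *sibP* is not transcribed.
So SibP is not produced.
With repressor KosU bound, *bexQ* is not transcribed.

OFF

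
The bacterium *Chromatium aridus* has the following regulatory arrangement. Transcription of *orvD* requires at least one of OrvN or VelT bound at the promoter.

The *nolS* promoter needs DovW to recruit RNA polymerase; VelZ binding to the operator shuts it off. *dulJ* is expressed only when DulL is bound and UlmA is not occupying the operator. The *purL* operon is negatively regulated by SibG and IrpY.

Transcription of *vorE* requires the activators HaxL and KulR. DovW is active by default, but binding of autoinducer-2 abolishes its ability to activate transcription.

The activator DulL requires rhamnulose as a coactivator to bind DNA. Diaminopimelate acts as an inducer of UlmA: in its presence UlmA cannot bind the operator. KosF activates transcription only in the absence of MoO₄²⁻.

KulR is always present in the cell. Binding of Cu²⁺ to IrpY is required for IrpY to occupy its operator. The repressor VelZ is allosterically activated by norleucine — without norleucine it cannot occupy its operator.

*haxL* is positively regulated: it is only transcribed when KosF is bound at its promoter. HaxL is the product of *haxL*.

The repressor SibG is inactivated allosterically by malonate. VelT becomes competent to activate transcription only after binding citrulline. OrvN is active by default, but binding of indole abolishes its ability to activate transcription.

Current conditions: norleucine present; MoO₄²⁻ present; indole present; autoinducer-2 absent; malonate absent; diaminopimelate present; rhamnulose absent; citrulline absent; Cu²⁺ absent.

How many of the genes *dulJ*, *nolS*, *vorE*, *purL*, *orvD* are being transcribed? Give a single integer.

0

Diaminopimelate is present, so UlmA is inactive.
Rhamnulose is absent, so DulL is inactive.
Required activator DulL is absent, so *dulJ* is not transcribed.
→ *dulJ* is OFF.
Norleucine is present, so VelZ is active.
Autoinducer-2 is absent, so DovW is active.
With repressor VelZ bound, *nolS* is not transcribed.
→ *nolS* is OFF.
MoO₄²⁻ is present, so KosF is inactive.
Required activator KosF is absent, so *haxL* is not transcribed.
So HaxL is not produced.
KulR is produced constitutively and is active.
Required activator HaxL is absent, so *vorE* is not transcribed.
→ *vorE* is OFF.
Malonate is absent, so SibG is active.
Cu²⁺ is absent, so IrpY is inactive.
With repressor SibG bound, *purL* is not transcribed.
→ *purL* is OFF.
Indole is present, so OrvN is inactive.
Citrulline is absent, so VelT is inactive.
No activator is available at the *orvD* promoter, so *orvD* is not transcribed.
→ *orvD* is OFF.
0 of the 5 genes are transcribed.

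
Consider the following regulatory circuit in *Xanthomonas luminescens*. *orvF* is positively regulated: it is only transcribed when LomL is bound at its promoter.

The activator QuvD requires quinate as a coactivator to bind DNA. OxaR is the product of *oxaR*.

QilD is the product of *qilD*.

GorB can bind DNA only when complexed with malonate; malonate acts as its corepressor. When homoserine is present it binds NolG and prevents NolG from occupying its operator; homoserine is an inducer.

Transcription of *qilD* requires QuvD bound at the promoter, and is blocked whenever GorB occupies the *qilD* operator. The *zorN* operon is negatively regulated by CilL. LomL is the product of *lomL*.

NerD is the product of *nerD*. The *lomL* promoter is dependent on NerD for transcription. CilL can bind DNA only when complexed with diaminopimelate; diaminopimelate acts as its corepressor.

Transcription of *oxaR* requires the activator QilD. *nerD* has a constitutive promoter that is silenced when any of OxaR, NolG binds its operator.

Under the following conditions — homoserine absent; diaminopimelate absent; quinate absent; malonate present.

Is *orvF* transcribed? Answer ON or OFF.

OFF

Malonate is present, so GorB is active.
Quinate is absent, so QuvD is inactive.
With repressor GorB bound, *qilD* is not transcribed.
So QilD is not produced.
Required activator QilD is absent, so *oxaR* is not transcribed.
So OxaR is not produced.
Homoserine is absent, so NolG is active.
With repressor NolG bound, *nerD* is not transcribed.
So NerD is not produced.
Required activator NerD is absent, so *lomL* is not transcribed.
So LomL is not produced.
Required activator LomL is absent, so *orvF* is not transcribed.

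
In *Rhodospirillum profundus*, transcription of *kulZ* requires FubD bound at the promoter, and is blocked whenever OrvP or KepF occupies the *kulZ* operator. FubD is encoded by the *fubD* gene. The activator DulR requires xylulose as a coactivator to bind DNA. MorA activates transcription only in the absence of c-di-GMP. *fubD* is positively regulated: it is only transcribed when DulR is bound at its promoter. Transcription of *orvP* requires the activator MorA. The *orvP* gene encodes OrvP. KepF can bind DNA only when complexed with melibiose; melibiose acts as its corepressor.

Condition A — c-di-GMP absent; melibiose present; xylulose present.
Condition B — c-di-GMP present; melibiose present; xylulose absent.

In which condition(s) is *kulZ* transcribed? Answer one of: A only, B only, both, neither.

Condition A:
c-di-GMP is absent, so MorA is active.
No repressor is bound and MorA is active, so *orvP* is transcribed.
So OrvP is produced and active.
Melibiose is present, so KepF is active.
Xylulose is present, so DulR is active.
No repressor is bound and DulR is active, so *fubD* is transcribed.
So FubD is produced and active.
With repressor OrvP bound, *kulZ* is not transcribed.
→ *kulZ* is OFF in A.
Condition B:
c-di-GMP is present, so MorA is inactive.
Required activator MorA is absent, so *orvP* is not transcribed.
So OrvP is not produced.
Melibiose is present, so KepF is active.
Xylulose is absent, so DulR is inactive.
Required activator DulR is absent, so *fubD* is not transcribed.
So FubD is not produced.
With repressor KepF bound, *kulZ* is not transcribed.
→ *kulZ* is OFF in B.

neither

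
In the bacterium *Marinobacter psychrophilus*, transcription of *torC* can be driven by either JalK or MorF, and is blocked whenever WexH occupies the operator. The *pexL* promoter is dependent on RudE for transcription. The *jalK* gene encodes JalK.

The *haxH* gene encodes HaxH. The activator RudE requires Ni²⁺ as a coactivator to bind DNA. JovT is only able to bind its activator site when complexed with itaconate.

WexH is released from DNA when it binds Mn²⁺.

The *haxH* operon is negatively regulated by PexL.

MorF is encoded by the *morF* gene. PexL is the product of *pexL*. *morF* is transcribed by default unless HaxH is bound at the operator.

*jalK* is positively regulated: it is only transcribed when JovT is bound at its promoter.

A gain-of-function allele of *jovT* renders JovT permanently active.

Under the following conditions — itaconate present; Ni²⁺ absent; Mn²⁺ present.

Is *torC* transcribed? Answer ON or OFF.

ON

Mn²⁺ is present, so WexH is inactive.
JovT is constitutively active in this strain.
No repressor is bound and JovT is active, so *jalK* is transcribed.
So JalK is produced and active.
Ni²⁺ is absent, so RudE is inactive.
Required activator RudE is absent, so *pexL* is not transcribed.
So PexL is not produced.
With no repressor bound, *haxH* is transcribed.
So HaxH is produced and active.
With repressor HaxH bound, *morF* is not transcribed.
So MorF is not produced.
Activator JalK is present, so *torC* is transcribed.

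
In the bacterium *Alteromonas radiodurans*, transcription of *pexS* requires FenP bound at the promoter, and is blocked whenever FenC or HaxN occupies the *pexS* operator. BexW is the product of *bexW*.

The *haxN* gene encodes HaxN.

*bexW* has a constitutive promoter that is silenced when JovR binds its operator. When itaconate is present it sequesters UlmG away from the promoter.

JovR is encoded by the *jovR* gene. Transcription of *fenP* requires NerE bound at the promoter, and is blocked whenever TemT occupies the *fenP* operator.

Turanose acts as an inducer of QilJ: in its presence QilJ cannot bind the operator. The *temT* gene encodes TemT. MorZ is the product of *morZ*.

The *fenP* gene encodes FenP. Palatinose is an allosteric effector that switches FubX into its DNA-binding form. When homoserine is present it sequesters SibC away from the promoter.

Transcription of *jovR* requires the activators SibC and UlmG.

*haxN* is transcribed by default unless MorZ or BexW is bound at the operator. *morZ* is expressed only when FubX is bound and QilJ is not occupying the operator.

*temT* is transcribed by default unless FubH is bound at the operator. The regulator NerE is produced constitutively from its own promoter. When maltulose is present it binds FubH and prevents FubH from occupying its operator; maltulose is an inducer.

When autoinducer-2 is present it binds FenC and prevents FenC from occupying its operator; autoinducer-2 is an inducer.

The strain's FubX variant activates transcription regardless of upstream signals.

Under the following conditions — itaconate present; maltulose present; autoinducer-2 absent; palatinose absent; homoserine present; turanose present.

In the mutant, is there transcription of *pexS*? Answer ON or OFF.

Autoinducer-2 is absent, so FenC is active.
Turanose is present, so QilJ is inactive.
FubX is constitutively active in this strain.
No repressor is bound and FubX is active, so *morZ* is transcribed.
So MorZ is produced and active.
Homoserine is present, so SibC is inactive.
Itaconate is present, so UlmG is inactive.
Required activator SibC is absent, so *jovR* is not transcribed.
So JovR is not produced.
With no repressor bound, *bexW* is transcribed.
So BexW is produced and active.
With repressor MorZ bound, *haxN* is not transcribed.
So HaxN is not produced.
Maltulose is present, so FubH is inactive.
With no repressor bound, *temT* is transcribed.
So TemT is produced and active.
NerE is produced constitutively and is active.
With repressor TemT bound, *fenP* is not transcribed.
So FenP is not produced.
With repressor FenC bound, *pexS* is not transcribed.

OFF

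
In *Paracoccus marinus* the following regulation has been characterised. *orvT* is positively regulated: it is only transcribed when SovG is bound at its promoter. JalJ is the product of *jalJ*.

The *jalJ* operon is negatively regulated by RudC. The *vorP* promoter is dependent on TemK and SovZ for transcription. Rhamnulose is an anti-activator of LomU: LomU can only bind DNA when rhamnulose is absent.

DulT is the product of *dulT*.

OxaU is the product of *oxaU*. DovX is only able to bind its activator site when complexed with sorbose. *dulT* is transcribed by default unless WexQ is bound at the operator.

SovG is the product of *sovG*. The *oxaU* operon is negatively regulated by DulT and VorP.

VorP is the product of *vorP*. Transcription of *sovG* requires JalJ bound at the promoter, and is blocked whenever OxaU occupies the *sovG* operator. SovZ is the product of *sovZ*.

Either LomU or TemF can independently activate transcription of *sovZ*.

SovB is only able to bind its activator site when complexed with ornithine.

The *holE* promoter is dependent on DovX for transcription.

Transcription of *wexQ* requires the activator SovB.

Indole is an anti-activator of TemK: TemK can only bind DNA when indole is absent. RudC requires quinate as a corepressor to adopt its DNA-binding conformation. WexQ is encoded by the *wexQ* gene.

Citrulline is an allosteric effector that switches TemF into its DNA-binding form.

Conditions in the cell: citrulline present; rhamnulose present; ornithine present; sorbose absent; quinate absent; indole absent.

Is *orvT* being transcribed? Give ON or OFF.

ON

Ornithine is present, so SovB is active.
No repressor is bound and SovB is active, so *wexQ* is transcribed.
So WexQ is produced and active.
With repressor WexQ bound, *dulT* is not transcribed.
So DulT is not produced.
Indole is absent, so TemK is active.
Rhamnulose is present, so LomU is inactive.
Citrulline is present, so TemF is active.
Activator TemF is present, so *sovZ* is transcribed.
So SovZ is produced and active.
No repressor is bound and TemK and SovZ are active, so *vorP* is transcribed.
So VorP is produced and active.
With repressor VorP bound, *oxaU* is not transcribed.
So OxaU is not produced.
Quinate is absent, so RudC is inactive.
With no repressor bound, *jalJ* is transcribed.
So JalJ is produced and active.
No repressor is bound and JalJ is active, so *sovG* is transcribed.
So SovG is produced and active.
No repressor is bound and SovG is active, so *orvT* is transcribed.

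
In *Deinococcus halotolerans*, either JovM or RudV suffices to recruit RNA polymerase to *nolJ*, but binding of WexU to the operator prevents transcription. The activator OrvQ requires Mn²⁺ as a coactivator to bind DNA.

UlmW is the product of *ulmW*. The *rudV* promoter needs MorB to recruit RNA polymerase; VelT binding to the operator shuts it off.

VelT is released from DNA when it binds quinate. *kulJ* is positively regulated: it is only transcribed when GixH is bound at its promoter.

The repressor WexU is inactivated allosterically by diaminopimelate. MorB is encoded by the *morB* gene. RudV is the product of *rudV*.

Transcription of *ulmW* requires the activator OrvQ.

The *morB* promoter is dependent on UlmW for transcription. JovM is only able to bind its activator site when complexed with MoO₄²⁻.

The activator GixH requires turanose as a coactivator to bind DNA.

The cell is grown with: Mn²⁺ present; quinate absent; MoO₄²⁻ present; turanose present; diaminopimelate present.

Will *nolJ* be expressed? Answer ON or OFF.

MoO₄²⁻ is present, so JovM is active.
Diaminopimelate is present, so WexU is inactive.
Mn²⁺ is present, so OrvQ is active.
No repressor is bound and OrvQ is active, so *ulmW* is transcribed.
So UlmW is produced and active.
No repressor is bound and UlmW is active, so *morB* is transcribed.
So MorB is produced and active.
Quinate is absent, so VelT is active.
With repressor VelT bound, *rudV* is not transcribed.
So RudV is not produced.
Activator JovM is present, so *nolJ* is transcribed.

ON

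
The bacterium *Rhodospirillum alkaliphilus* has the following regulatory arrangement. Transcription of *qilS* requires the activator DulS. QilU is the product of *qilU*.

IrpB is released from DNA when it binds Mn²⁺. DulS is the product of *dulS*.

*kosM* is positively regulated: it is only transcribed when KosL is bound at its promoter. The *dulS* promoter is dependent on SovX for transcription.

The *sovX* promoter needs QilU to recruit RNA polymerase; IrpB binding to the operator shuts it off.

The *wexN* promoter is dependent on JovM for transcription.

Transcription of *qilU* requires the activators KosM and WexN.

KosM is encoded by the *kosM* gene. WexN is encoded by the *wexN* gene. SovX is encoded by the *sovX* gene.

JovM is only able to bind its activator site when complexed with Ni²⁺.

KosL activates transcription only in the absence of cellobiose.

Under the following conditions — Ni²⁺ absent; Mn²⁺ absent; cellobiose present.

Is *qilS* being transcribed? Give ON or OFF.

Cellobiose is present, so KosL is inactive.
Required activator KosL is absent, so *kosM* is not transcribed.
So KosM is not produced.
Ni²⁺ is absent, so JovM is inactive.
Required activator JovM is absent, so *wexN* is not transcribed.
So WexN is not produced.
Required activator KosM is absent, so *qilU* is not transcribed.
So QilU is not produced.
Mn²⁺ is absent, so IrpB is active.
With repressor IrpB bound, *sovX* is not transcribed.
So SovX is not produced.
Required activator SovX is absent, so *dulS* is not transcribed.
So DulS is not produced.
Required activator DulS is absent, so *qilS* is not transcribed.

OFF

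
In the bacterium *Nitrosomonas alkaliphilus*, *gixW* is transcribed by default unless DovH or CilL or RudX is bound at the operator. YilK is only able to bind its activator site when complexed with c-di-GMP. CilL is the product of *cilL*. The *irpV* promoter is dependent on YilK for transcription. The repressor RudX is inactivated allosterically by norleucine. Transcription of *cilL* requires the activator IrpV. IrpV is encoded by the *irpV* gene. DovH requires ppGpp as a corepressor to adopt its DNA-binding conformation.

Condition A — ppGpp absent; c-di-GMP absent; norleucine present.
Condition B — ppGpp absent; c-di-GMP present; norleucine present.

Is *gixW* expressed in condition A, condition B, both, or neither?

A only

Condition A:
ppGpp is absent, so DovH is inactive.
c-di-GMP is absent, so YilK is inactive.
Required activator YilK is absent, so *irpV* is not transcribed.
So IrpV is not produced.
Required activator IrpV is absent, so *cilL* is not transcribed.
So CilL is not produced.
Norleucine is present, so RudX is inactive.
With no repressor bound, *gixW* is transcribed.
→ *gixW* is ON in A.
Condition B:
ppGpp is absent, so DovH is inactive.
c-di-GMP is present, so YilK is active.
No repressor is bound and YilK is active, so *irpV* is transcribed.
So IrpV is produced and active.
No repressor is bound and IrpV is active, so *cilL* is transcribed.
So CilL is produced and active.
Norleucine is present, so RudX is inactive.
With repressor CilL bound, *gixW* is not transcribed.
→ *gixW* is OFF in B.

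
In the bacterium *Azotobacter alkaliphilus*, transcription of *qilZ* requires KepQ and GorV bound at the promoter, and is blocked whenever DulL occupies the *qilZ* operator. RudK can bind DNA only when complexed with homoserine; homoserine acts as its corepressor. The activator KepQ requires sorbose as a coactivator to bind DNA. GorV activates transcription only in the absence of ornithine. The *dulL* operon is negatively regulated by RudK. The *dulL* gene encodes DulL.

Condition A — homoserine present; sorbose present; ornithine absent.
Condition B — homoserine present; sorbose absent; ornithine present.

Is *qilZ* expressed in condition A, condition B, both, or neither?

Condition A:
Homoserine is present, so RudK is active.
With repressor RudK bound, *dulL* is not transcribed.
So DulL is not produced.
Sorbose is present, so KepQ is active.
Ornithine is absent, so GorV is active.
No repressor is bound and KepQ and GorV are active, so *qilZ* is transcribed.
→ *qilZ* is ON in A.
Condition B:
Homoserine is present, so RudK is active.
With repressor RudK bound, *dulL* is not transcribed.
So DulL is not produced.
Sorbose is absent, so KepQ is inactive.
Ornithine is present, so GorV is inactive.
Required activator KepQ is absent, so *qilZ* is not transcribed.
→ *qilZ* is OFF in B.

A only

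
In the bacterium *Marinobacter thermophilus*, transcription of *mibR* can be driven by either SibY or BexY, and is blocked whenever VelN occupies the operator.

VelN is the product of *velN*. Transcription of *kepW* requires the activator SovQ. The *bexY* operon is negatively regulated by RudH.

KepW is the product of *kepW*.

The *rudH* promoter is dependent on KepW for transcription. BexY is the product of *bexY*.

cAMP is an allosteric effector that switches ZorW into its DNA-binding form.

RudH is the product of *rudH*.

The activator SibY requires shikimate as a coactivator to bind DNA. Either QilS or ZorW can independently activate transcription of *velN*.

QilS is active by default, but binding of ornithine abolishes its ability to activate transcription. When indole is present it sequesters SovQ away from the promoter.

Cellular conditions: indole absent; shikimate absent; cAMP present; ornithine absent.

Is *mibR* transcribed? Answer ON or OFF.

OFF

Shikimate is absent, so SibY is inactive.
Ornithine is absent, so QilS is active.
cAMP is present, so ZorW is active.
Activator QilS is present, so *velN* is transcribed.
So VelN is produced and active.
Indole is absent, so SovQ is active.
No repressor is bound and SovQ is active, so *kepW* is transcribed.
So KepW is produced and active.
No repressor is bound and KepW is active, so *rudH* is transcribed.
So RudH is produced and active.
With repressor RudH bound, *bexY* is not transcribed.
So BexY is not produced.
With repressor VelN bound, *mibR* is not transcribed.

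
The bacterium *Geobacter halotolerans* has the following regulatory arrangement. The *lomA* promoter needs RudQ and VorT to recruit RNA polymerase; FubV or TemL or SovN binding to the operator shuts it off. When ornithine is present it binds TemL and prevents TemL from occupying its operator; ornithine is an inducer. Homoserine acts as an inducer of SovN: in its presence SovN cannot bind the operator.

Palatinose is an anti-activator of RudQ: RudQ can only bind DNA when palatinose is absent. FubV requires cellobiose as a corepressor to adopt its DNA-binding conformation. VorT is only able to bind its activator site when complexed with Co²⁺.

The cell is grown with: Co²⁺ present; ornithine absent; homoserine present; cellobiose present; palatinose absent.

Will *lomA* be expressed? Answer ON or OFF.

Cellobiose is present, so FubV is active.
Palatinose is absent, so RudQ is active.
Ornithine is absent, so TemL is active.
Co²⁺ is present, so VorT is active.
Homoserine is present, so SovN is inactive.
With repressor FubV bound, *lomA* is not transcribed.

OFF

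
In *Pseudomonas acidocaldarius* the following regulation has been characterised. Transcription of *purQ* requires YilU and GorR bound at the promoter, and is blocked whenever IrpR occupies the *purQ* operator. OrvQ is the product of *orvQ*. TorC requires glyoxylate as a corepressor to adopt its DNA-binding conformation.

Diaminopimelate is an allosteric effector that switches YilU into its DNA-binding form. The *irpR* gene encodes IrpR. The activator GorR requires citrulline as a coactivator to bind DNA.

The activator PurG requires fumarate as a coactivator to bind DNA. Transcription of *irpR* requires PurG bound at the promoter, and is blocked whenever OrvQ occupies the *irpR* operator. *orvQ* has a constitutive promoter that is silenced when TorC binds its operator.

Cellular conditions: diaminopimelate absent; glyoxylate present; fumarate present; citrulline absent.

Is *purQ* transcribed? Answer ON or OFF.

OFF

Diaminopimelate is absent, so YilU is inactive.
Citrulline is absent, so GorR is inactive.
Fumarate is present, so PurG is active.
Glyoxylate is present, so TorC is active.
With repressor TorC bound, *orvQ* is not transcribed.
So OrvQ is not produced.
No repressor is bound and PurG is active, so *irpR* is transcribed.
So IrpR is produced and active.
With repressor IrpR bound, *purQ* is not transcribed.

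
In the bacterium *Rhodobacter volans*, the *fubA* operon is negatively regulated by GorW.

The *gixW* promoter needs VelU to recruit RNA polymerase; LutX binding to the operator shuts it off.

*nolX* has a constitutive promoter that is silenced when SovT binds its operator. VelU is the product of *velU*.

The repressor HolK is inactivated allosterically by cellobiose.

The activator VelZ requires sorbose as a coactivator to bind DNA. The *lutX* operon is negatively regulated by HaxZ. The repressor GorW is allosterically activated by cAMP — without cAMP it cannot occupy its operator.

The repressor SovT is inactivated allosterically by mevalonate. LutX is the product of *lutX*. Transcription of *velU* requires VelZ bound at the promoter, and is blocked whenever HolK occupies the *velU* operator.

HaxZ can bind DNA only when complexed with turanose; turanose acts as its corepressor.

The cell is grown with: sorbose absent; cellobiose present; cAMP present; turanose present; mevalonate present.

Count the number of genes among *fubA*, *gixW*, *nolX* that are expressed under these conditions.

cAMP is present, so GorW is active.
With repressor GorW bound, *fubA* is not transcribed.
→ *fubA* is OFF.
Turanose is present, so HaxZ is active.
With repressor HaxZ bound, *lutX* is not transcribed.
So LutX is not produced.
Sorbose is absent, so VelZ is inactive.
Cellobiose is present, so HolK is inactive.
Required activator VelZ is absent, so *velU* is not transcribed.
So VelU is not produced.
Required activator VelU is absent, so *gixW* is not transcribed.
→ *gixW* is OFF.
Mevalonate is present, so SovT is inactive.
With no repressor bound, *nolX* is transcribed.
→ *nolX* is ON.
1 of the 3 genes is transcribed.

1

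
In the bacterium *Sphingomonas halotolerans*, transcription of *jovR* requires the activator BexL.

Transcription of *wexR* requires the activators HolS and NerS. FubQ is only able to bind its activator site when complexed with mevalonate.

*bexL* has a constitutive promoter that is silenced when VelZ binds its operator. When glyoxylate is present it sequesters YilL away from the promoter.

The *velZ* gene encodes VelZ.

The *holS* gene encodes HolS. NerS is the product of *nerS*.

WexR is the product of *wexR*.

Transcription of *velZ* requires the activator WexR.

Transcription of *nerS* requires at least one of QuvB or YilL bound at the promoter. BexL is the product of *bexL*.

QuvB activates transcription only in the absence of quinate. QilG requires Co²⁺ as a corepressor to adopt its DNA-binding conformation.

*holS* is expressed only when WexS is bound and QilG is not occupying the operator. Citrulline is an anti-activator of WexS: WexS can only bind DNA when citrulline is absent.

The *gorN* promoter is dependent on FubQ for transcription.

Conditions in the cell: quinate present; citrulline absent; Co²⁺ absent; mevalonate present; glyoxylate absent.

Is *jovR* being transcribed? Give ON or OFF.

OFF

Co²⁺ is absent, so QilG is inactive.
Citrulline is absent, so WexS is active.
No repressor is bound and WexS is active, so *holS* is transcribed.
So HolS is produced and active.
Quinate is present, so QuvB is inactive.
Glyoxylate is absent, so YilL is active.
Activator YilL is present, so *nerS* is transcribed.
So NerS is produced and active.
No repressor is bound and HolS and NerS are active, so *wexR* is transcribed.
So WexR is produced and active.
No repressor is bound and WexR is active, so *velZ* is transcribed.
So VelZ is produced and active.
With repressor VelZ bound, *bexL* is not transcribed.
So BexL is not produced.
Required activator BexL is absent, so *jovR* is not transcribed.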